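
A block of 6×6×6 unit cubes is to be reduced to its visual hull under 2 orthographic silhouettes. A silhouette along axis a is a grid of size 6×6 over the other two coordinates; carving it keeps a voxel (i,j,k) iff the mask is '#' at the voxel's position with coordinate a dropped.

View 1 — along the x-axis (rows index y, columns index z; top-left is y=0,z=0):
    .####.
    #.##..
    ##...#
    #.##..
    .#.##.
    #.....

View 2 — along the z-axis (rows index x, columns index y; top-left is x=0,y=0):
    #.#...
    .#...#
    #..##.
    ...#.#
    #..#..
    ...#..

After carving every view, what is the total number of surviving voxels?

start: 6×6×6 = 216 voxels
  1. axis=0 (YZ plane), |mask|=17  ⇒  voxels=102
  2. axis=2 (XY plane), |mask|=12  ⇒  voxels=35

remaining voxels: 35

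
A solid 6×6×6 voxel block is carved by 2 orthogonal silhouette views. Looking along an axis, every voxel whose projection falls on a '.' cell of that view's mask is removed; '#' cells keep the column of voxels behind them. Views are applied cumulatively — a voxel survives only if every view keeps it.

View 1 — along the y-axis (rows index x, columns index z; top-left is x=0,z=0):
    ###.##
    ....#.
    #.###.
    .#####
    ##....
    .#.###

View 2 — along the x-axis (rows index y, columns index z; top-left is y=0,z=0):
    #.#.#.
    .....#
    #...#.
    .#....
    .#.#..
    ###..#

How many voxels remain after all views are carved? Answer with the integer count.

voxel count = 46

before carving: 216 voxels (6×6×6)
  1. axis=1 (XZ plane), |mask|=21  ⇒  voxels=126
  2. axis=0 (YZ plane), |mask|=13  ⇒  voxels=46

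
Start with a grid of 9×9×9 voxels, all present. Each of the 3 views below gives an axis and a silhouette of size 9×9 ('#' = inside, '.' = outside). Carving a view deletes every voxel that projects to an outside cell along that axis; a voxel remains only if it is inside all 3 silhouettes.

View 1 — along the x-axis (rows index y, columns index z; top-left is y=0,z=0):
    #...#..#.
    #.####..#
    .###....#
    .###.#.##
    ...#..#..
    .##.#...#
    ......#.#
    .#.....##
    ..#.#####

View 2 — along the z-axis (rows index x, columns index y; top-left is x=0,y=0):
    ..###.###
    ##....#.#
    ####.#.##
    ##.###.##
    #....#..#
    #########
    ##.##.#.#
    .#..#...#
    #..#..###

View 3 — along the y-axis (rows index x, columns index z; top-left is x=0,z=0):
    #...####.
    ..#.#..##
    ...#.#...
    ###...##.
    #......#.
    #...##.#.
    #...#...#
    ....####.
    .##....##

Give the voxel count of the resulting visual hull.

full grid |V| = 729
V1 x: intersect with YZ mask (36 set) -- 324 left
V2 z: intersect with XY mask (50 set) -- 210 left
V3 y: intersect with XZ mask (33 set) -- 84 left

voxel count = 84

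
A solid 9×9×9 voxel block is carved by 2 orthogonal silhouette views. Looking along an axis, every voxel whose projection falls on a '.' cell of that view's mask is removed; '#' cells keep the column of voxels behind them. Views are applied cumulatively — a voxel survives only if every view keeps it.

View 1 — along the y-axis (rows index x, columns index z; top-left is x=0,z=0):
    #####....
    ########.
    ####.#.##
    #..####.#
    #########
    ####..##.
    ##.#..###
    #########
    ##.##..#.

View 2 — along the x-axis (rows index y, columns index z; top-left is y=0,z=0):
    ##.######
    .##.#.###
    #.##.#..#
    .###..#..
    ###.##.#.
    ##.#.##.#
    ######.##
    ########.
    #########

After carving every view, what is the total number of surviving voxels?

remaining voxels: 411

full grid |V| = 729
carve view 1 (along y, XZ-mask fill 61/81): 549 voxels remain
carve view 2 (along x, YZ-mask fill 60/81): 411 voxels remain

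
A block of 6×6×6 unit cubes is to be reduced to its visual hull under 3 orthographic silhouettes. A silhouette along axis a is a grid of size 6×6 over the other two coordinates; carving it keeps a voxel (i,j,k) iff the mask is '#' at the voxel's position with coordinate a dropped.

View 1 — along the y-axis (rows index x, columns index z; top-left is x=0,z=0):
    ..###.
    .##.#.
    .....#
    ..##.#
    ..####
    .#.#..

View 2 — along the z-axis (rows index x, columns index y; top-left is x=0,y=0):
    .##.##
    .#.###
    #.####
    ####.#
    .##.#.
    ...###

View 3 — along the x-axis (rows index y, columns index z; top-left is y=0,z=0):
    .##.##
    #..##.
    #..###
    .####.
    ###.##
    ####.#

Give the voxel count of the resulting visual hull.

voxel count = 44

before carving: 216 voxels (6×6×6)
V1 y: intersect with XZ mask (16 set) -- 96 left
V2 z: intersect with XY mask (24 set) -- 62 left
V3 x: intersect with YZ mask (25 set) -- 44 left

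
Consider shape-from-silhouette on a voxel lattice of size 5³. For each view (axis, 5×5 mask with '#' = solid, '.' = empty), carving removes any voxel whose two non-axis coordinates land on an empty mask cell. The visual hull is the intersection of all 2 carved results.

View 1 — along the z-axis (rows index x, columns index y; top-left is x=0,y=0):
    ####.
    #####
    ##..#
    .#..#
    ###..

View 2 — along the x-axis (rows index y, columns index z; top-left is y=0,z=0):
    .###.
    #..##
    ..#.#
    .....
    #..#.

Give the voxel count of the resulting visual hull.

full grid |V| = 125
after view 1 [z-axis, 17 of 25 cells solid] → remaining = 85
after view 2 [x-axis, 10 of 25 cells solid] → remaining = 39

voxel count = 39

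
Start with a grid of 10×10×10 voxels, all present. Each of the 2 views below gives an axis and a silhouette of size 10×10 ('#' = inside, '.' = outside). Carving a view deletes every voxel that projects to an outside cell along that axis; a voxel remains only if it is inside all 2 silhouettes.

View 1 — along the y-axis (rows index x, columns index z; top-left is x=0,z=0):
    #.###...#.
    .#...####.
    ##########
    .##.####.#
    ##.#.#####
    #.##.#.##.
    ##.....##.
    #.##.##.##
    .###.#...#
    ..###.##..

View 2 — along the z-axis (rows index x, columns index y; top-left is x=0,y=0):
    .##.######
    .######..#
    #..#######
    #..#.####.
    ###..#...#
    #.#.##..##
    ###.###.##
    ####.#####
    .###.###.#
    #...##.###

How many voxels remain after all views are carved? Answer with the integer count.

|visual hull| = 433

full grid |V| = 1000
after view 1 [y-axis, 62 of 100 cells solid] → remaining = 620
after view 2 [z-axis, 70 of 100 cells solid] → remaining = 433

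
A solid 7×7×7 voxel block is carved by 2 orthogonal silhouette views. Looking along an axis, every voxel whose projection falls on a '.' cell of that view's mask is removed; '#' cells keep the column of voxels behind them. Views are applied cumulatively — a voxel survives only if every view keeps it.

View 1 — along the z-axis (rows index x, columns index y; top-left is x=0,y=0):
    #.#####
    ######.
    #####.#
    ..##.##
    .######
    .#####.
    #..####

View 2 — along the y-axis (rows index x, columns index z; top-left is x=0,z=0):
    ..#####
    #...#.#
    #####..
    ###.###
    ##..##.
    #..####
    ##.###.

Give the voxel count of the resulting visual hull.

176 voxels

full grid |V| = 343
V1 z: intersect with XY mask (38 set) -- 266 left
V2 y: intersect with XZ mask (33 set) -- 176 left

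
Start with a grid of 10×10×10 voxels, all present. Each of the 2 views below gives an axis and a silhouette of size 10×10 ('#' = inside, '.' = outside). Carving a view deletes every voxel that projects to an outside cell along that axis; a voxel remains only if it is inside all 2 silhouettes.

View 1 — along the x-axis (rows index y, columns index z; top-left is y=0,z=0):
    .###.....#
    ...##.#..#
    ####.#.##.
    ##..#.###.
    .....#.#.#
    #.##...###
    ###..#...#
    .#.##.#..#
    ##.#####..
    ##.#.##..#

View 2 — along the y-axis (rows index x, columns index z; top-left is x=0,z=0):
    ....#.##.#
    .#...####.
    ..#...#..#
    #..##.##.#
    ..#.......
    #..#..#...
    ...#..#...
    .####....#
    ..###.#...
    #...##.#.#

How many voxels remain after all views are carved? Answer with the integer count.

full grid |V| = 1000
[1] x-view keeps 53 columns → grid now 530
[2] y-view keeps 38 columns → grid now 206

remaining voxels: 206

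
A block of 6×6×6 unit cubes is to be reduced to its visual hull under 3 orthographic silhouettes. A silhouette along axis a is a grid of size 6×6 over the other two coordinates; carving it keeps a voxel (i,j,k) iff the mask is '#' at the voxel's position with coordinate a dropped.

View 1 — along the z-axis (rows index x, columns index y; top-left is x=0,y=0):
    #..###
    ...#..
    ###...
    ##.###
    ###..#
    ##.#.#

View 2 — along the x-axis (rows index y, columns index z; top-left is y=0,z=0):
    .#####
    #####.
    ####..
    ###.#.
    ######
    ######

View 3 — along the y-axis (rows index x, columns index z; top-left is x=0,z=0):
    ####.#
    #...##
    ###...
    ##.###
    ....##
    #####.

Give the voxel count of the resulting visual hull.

71 voxels

initial block: 6^3 = 216
[1] z-view keeps 21 columns → grid now 126
[2] x-view keeps 30 columns → grid now 105
[3] y-view keeps 23 columns → grid now 71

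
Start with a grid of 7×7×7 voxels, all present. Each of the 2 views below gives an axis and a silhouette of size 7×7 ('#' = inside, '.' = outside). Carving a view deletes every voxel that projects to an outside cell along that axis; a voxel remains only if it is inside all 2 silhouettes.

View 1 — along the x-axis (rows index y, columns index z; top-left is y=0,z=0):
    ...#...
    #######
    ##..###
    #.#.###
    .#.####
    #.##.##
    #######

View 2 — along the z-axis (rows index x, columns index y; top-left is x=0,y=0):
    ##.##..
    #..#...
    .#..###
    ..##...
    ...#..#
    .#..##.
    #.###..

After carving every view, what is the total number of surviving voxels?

full grid |V| = 343
after view 1 [x-axis, 35 of 49 cells solid] → remaining = 245
after view 2 [z-axis, 21 of 49 cells solid] → remaining = 103

103 voxels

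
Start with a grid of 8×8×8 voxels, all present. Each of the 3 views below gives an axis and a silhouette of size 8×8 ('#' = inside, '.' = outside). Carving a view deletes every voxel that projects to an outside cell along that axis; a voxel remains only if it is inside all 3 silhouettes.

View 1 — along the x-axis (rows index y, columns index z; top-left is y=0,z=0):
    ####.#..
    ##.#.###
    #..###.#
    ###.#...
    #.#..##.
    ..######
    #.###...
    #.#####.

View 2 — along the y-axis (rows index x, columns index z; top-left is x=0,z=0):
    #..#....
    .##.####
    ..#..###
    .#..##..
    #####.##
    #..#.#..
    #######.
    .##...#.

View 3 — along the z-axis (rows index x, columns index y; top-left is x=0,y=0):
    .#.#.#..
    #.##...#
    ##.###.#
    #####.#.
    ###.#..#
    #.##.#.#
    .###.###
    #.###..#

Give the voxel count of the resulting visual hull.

112 voxels

initial block: 8^3 = 512
[1] x-view keeps 40 columns → grid now 320
[2] y-view keeps 35 columns → grid now 176
[3] z-view keeps 40 columns → grid now 112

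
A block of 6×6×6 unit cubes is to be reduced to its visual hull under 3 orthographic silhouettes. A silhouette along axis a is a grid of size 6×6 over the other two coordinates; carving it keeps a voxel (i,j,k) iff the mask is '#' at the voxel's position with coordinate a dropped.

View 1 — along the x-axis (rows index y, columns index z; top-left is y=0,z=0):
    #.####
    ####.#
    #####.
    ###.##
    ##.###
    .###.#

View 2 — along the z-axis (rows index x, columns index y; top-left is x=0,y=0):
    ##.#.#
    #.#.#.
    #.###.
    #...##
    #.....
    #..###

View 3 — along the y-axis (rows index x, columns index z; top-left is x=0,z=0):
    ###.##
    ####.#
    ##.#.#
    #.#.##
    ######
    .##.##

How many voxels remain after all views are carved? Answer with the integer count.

voxel count = 68

full grid |V| = 216
V1 x: intersect with YZ mask (29 set) -- 174 left
V2 z: intersect with XY mask (19 set) -- 92 left
V3 y: intersect with XZ mask (28 set) -- 68 left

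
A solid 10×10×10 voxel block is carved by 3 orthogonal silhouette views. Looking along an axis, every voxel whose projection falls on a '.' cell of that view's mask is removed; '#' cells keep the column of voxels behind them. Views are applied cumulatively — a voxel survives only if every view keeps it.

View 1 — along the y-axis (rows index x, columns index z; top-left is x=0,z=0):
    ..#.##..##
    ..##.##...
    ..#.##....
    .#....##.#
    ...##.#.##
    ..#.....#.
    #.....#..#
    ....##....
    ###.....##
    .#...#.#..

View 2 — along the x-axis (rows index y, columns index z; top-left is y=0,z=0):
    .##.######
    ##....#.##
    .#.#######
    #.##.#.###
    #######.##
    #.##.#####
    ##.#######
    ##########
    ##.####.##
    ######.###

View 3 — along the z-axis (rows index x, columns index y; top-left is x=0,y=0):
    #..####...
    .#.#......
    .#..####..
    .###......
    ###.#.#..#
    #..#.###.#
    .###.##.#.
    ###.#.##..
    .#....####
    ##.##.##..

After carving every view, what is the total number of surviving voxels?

remaining voxels: 144

start: 10×10×10 = 1000 voxels
  1. axis=1 (XZ plane), |mask|=36  ⇒  voxels=360
  2. axis=0 (YZ plane), |mask|=81  ⇒  voxels=295
  3. axis=2 (XY plane), |mask|=50  ⇒  voxels=144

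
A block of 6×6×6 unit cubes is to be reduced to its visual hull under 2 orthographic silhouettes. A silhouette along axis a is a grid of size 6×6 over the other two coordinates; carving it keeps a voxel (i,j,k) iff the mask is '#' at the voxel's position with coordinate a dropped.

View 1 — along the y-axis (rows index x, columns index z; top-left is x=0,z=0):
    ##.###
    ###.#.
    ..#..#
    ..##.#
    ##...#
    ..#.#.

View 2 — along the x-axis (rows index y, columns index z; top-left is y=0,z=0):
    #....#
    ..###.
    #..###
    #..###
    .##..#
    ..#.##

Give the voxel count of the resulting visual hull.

initial block: 6^3 = 216
carve view 1 (along y, XZ-mask fill 19/36): 114 voxels remain
carve view 2 (along x, YZ-mask fill 19/36): 62 voxels remain

62 voxels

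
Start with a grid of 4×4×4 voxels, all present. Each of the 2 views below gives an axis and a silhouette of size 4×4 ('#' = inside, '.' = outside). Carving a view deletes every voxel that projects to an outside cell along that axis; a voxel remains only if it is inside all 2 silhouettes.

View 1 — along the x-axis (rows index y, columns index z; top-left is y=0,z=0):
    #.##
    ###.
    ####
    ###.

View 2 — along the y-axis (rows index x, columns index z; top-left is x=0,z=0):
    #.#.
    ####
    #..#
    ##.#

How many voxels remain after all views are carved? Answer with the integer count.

voxel count = 36

start: 4×4×4 = 64 voxels
after view 1 [x-axis, 13 of 16 cells solid] → remaining = 52
after view 2 [y-axis, 11 of 16 cells solid] → remaining = 36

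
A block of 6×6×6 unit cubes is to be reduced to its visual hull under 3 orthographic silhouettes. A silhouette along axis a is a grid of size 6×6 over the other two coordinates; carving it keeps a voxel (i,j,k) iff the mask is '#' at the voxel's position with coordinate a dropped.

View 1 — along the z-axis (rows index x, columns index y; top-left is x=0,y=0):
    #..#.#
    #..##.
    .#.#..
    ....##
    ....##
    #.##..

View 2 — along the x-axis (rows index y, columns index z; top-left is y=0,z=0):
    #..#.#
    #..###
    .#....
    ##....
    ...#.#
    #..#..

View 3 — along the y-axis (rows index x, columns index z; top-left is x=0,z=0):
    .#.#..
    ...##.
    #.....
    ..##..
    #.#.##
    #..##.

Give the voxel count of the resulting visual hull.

start: 6×6×6 = 216 voxels
[1] z-view keeps 15 columns → grid now 90
[2] x-view keeps 14 columns → grid now 34
[3] y-view keeps 14 columns → grid now 14

remaining voxels: 14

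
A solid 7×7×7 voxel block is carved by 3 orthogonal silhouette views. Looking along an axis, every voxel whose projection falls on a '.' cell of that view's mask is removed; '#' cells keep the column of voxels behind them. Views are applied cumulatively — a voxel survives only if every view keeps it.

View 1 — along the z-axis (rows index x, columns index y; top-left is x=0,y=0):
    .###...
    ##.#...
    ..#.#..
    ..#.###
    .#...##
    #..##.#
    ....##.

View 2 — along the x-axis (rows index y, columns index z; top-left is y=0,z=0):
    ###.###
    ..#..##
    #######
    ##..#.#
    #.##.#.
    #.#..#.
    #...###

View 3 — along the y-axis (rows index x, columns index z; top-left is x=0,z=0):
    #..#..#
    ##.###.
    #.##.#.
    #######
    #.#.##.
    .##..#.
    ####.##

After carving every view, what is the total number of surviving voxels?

|visual hull| = 62

before carving: 343 voxels (7×7×7)
carve view 1 (along z, XY-mask fill 21/49): 147 voxels remain
carve view 2 (along x, YZ-mask fill 31/49): 91 voxels remain
carve view 3 (along y, XZ-mask fill 32/49): 62 voxels remain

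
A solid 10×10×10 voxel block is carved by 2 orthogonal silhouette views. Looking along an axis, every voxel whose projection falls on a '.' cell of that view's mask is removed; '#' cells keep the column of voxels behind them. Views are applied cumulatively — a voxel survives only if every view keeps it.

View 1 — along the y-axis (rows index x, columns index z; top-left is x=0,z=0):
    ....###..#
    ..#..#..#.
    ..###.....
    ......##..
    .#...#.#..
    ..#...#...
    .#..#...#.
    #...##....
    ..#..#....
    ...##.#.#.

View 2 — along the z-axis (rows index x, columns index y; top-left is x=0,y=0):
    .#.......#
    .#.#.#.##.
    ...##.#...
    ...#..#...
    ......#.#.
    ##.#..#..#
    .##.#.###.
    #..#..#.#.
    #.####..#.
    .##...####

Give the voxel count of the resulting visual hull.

118 voxels

start: 10×10×10 = 1000 voxels
V1 y: intersect with XZ mask (29 set) -- 290 left
V2 z: intersect with XY mask (41 set) -- 118 left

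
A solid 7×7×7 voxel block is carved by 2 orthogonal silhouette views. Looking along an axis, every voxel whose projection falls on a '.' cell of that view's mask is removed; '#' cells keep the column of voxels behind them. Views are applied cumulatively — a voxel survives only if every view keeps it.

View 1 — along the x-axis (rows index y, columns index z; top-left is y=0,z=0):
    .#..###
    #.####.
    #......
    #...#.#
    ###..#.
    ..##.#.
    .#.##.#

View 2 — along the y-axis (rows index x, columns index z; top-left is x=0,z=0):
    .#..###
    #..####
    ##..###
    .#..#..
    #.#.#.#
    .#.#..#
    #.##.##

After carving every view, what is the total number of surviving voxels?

remaining voxels: 97

full grid |V| = 343
step 1: project along x, AND mask (24/49) → |grid| = 168
step 2: project along y, AND mask (28/49) → |grid| = 97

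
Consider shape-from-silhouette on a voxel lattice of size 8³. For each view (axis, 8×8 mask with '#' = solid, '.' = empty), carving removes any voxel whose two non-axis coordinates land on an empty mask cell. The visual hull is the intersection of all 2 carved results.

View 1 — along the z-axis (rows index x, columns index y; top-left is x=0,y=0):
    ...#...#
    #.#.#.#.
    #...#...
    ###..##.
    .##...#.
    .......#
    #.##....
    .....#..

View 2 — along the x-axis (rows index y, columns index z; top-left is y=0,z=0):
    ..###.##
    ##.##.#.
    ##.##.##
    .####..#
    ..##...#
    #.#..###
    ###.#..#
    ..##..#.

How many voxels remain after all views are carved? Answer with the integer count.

initial block: 8^3 = 512
V1 z: intersect with XY mask (21 set) -- 168 left
V2 x: intersect with YZ mask (37 set) -- 101 left

remaining voxels: 101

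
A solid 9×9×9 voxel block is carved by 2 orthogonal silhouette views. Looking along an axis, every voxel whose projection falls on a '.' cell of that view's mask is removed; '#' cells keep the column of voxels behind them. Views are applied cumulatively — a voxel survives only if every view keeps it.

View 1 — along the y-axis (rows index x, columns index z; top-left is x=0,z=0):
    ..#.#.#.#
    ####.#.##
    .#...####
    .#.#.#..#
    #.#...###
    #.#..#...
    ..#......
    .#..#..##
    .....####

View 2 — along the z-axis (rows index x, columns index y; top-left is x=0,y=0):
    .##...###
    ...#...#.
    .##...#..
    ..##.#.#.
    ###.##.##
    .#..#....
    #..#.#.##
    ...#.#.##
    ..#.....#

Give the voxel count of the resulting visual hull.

135 voxels

full grid |V| = 729
carve view 1 (along y, XZ-mask fill 37/81): 333 voxels remain
carve view 2 (along z, XY-mask fill 34/81): 135 voxels remain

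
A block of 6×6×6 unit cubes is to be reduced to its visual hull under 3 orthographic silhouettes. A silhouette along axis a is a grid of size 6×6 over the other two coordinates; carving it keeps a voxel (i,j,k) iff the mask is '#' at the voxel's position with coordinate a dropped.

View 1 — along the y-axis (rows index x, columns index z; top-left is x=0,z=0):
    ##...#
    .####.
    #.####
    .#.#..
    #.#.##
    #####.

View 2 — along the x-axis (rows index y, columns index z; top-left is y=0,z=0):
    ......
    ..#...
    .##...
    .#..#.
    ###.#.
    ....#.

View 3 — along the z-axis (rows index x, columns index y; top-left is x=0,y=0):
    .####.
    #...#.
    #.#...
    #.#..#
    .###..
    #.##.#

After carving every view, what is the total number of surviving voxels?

voxel count = 17

initial block: 6^3 = 216
V1 y: intersect with XZ mask (23 set) -- 138 left
V2 x: intersect with YZ mask (10 set) -- 40 left
V3 z: intersect with XY mask (18 set) -- 17 left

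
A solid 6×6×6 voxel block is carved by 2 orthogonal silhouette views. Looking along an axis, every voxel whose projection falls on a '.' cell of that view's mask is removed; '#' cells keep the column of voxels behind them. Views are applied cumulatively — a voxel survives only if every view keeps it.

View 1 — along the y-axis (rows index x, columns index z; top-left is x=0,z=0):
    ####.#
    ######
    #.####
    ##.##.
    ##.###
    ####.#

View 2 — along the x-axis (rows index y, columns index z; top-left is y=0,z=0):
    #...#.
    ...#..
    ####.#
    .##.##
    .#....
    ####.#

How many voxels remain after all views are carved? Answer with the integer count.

full grid |V| = 216
[1] y-view keeps 30 columns → grid now 180
[2] x-view keeps 18 columns → grid now 91

remaining voxels: 91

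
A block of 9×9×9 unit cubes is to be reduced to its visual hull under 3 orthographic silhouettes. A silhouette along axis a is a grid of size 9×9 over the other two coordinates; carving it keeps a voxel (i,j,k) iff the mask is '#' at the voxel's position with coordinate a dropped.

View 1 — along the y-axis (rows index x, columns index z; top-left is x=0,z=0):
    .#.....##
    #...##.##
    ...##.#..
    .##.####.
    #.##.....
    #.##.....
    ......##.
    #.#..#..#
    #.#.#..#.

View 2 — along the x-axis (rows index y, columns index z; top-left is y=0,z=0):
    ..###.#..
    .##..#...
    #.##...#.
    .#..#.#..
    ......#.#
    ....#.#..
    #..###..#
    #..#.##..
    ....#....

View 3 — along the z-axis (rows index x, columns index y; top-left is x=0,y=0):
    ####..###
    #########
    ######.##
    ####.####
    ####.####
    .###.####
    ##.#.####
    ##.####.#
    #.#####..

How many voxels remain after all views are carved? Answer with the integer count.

full grid |V| = 729
  1. axis=1 (XZ plane), |mask|=33  ⇒  voxels=297
  2. axis=0 (YZ plane), |mask|=28  ⇒  voxels=101
  3. axis=2 (XY plane), |mask|=67  ⇒  voxels=86

voxel count = 86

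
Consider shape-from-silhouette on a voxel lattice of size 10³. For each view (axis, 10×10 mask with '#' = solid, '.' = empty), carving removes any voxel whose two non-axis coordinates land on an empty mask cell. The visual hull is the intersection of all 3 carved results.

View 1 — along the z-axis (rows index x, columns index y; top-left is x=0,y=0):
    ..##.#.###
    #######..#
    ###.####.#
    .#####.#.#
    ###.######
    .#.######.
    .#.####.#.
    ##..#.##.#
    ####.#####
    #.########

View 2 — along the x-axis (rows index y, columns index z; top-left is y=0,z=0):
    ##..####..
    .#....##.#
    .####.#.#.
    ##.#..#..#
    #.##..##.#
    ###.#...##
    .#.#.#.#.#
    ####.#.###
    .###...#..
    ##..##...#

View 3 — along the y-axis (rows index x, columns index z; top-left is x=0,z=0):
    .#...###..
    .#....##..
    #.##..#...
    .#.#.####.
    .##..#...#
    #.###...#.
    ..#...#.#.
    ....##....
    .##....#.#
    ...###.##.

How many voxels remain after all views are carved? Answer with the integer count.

start: 10×10×10 = 1000 voxels
[1] z-view keeps 75 columns → grid now 750
[2] x-view keeps 55 columns → grid now 415
[3] y-view keeps 40 columns → grid now 165

voxel count = 165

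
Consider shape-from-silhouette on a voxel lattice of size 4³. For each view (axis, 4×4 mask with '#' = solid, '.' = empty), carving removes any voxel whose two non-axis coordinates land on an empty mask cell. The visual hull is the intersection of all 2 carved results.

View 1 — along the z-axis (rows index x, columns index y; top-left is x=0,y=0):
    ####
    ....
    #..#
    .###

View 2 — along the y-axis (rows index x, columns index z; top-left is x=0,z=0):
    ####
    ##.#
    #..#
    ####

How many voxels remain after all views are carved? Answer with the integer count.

full grid |V| = 64
  1. axis=2 (XY plane), |mask|=9  ⇒  voxels=36
  2. axis=1 (XZ plane), |mask|=13  ⇒  voxels=32

remaining voxels: 32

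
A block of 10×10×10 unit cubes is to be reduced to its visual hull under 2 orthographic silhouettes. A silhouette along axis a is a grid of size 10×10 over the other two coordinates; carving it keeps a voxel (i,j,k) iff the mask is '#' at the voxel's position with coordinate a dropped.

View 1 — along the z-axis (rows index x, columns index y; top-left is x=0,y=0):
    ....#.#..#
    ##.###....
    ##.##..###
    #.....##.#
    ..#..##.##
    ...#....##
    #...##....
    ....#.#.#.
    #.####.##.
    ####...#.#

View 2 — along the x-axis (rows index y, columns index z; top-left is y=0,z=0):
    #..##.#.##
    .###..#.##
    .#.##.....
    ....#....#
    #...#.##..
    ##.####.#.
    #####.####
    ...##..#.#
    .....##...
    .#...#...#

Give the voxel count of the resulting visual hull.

before carving: 1000 voxels (10×10×10)
  1. axis=2 (XY plane), |mask|=46  ⇒  voxels=460
  2. axis=0 (YZ plane), |mask|=46  ⇒  voxels=205

205 voxels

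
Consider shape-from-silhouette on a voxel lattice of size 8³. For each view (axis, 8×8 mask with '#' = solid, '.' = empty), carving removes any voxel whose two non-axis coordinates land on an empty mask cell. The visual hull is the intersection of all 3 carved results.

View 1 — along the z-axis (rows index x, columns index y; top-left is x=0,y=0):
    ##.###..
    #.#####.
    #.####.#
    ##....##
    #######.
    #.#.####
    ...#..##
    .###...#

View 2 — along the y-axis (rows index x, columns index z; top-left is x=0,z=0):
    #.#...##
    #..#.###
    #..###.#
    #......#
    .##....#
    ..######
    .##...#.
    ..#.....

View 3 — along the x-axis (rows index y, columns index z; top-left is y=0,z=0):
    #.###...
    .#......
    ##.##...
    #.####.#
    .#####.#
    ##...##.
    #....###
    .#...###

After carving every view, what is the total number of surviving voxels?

voxel count = 83

start: 8×8×8 = 512 voxels
carve view 1 (along z, XY-mask fill 41/64): 328 voxels remain
carve view 2 (along y, XZ-mask fill 29/64): 158 voxels remain
carve view 3 (along x, YZ-mask fill 33/64): 83 voxels remain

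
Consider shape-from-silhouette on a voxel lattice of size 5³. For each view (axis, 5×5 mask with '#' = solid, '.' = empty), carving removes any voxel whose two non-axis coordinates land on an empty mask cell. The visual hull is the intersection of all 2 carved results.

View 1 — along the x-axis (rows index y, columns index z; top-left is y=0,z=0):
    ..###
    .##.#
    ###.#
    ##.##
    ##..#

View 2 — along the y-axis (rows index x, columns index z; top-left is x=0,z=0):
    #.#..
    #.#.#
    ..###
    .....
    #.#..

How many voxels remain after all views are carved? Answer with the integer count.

before carving: 125 voxels (5×5×5)
carve view 1 (along x, YZ-mask fill 17/25): 85 voxels remain
carve view 2 (along y, XZ-mask fill 10/25): 33 voxels remain

|visual hull| = 33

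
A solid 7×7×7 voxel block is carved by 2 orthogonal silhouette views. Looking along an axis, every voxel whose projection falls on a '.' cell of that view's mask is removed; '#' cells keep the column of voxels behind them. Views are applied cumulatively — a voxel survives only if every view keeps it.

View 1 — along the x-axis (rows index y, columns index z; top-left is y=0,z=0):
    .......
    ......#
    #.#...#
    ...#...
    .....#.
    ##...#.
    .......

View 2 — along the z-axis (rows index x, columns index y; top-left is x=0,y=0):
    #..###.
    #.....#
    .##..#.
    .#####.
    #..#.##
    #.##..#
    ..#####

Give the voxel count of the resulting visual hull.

|visual hull| = 37

full grid |V| = 343
  1. axis=0 (YZ plane), |mask|=9  ⇒  voxels=63
  2. axis=2 (XY plane), |mask|=27  ⇒  voxels=37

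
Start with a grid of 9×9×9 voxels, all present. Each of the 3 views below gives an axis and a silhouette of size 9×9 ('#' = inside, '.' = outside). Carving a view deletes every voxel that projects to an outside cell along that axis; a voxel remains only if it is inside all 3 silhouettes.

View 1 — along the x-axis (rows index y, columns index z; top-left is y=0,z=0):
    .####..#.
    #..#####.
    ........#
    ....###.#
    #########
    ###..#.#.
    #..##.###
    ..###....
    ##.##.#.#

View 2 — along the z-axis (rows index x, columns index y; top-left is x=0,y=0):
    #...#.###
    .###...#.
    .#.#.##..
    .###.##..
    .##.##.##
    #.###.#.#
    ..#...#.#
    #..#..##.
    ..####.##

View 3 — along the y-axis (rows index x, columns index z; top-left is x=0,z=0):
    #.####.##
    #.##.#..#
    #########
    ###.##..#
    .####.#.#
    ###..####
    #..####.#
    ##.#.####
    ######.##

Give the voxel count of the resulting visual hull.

start: 9×9×9 = 729 voxels
after view 1 [x-axis, 45 of 81 cells solid] → remaining = 405
after view 2 [z-axis, 43 of 81 cells solid] → remaining = 206
after view 3 [y-axis, 61 of 81 cells solid] → remaining = 156

|visual hull| = 156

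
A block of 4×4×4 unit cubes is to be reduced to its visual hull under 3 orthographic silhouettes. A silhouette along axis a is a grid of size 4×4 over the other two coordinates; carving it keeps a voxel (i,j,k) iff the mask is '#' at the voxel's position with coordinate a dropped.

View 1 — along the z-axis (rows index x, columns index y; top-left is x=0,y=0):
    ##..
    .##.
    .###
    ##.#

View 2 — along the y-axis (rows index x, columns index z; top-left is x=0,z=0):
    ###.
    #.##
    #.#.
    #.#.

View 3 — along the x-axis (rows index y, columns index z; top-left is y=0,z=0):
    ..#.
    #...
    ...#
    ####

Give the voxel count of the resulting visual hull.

remaining voxels: 11

full grid |V| = 64
after view 1 [z-axis, 10 of 16 cells solid] → remaining = 40
after view 2 [y-axis, 10 of 16 cells solid] → remaining = 24
after view 3 [x-axis, 7 of 16 cells solid] → remaining = 11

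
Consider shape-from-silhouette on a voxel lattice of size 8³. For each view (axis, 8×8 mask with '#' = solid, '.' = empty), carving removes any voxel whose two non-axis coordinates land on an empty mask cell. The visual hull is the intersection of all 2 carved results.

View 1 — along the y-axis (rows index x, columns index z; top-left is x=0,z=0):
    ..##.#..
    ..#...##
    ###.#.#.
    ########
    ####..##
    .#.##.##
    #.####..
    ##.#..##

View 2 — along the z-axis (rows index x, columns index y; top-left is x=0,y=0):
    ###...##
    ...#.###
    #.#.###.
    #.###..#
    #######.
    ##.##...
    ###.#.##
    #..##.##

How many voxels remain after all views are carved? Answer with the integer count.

full grid |V| = 512
carve view 1 (along y, XZ-mask fill 40/64): 320 voxels remain
carve view 2 (along z, XY-mask fill 41/64): 209 voxels remain

209 voxels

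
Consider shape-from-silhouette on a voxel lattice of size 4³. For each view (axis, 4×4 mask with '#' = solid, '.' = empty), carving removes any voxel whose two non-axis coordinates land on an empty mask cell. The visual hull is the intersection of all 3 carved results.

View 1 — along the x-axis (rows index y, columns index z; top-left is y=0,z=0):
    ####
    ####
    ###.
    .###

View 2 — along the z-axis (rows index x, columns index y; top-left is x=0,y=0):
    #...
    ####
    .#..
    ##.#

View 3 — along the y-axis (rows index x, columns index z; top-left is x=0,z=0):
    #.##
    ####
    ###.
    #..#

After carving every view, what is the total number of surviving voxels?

initial block: 4^3 = 64
V1 x: intersect with YZ mask (14 set) -- 56 left
V2 z: intersect with XY mask (9 set) -- 33 left
V3 y: intersect with XZ mask (12 set) -- 25 left

remaining voxels: 25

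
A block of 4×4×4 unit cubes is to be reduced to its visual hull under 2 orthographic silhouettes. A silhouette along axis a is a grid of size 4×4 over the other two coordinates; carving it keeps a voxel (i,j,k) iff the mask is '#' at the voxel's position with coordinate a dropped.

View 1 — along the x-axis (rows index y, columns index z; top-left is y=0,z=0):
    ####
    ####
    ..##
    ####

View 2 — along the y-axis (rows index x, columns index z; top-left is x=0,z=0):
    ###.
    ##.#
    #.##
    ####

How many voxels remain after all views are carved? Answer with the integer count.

|visual hull| = 45

before carving: 64 voxels (4×4×4)
step 1: project along x, AND mask (14/16) → |grid| = 56
step 2: project along y, AND mask (13/16) → |grid| = 45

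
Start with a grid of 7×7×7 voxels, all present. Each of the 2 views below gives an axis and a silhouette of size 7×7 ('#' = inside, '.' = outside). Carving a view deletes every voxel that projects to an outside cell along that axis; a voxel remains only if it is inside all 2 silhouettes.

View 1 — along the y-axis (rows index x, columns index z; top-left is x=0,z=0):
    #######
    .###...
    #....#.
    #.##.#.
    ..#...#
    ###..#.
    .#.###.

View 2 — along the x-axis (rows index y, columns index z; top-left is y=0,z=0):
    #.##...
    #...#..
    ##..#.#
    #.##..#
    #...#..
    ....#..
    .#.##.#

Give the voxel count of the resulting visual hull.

remaining voxels: 66

start: 7×7×7 = 343 voxels
V1 y: intersect with XZ mask (26 set) -- 182 left
V2 x: intersect with YZ mask (20 set) -- 66 left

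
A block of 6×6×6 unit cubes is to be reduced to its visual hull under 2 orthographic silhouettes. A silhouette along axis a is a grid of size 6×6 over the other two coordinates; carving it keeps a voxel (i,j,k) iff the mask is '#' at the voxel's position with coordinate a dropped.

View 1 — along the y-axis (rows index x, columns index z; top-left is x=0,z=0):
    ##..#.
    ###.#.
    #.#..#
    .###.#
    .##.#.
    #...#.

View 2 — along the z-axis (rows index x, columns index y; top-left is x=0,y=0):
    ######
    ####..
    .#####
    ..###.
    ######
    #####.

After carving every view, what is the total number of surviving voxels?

full grid |V| = 216
  1. axis=1 (XZ plane), |mask|=19  ⇒  voxels=114
  2. axis=2 (XY plane), |mask|=29  ⇒  voxels=89

89 voxels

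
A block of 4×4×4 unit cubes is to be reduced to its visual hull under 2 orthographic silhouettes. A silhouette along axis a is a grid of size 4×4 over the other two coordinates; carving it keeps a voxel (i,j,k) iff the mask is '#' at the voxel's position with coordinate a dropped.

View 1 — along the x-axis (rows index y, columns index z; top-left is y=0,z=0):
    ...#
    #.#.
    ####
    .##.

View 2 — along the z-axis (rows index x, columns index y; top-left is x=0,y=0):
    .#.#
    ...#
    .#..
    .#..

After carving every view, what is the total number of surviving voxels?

initial block: 4^3 = 64
carve view 1 (along x, YZ-mask fill 9/16): 36 voxels remain
carve view 2 (along z, XY-mask fill 5/16): 10 voxels remain

voxel count = 10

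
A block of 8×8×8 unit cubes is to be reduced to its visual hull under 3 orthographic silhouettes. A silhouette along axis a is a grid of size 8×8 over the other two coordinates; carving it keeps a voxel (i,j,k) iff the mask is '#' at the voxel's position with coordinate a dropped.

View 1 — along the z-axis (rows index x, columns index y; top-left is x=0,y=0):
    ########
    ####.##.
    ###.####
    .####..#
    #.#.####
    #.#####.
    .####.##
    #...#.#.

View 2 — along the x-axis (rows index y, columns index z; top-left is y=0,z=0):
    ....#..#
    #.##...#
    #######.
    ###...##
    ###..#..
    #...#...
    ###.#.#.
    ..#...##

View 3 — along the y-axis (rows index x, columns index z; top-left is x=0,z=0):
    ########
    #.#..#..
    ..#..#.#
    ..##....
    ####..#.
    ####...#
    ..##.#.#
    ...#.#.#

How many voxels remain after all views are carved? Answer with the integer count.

initial block: 8^3 = 512
V1 z: intersect with XY mask (47 set) -- 376 left
V2 x: intersect with YZ mask (32 set) -- 194 left
V3 y: intersect with XZ mask (33 set) -- 105 left

voxel count = 105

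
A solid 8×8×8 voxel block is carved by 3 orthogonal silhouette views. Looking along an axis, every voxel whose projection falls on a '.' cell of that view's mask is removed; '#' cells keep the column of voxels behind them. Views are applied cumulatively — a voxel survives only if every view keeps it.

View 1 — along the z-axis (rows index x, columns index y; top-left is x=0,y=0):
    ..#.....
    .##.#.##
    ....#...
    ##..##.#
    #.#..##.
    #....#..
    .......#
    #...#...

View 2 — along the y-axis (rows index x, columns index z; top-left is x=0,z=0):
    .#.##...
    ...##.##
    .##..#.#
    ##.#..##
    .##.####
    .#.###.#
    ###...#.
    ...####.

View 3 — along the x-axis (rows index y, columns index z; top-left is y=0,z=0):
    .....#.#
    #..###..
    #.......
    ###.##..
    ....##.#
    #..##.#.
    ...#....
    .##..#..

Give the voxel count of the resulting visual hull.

full grid |V| = 512
V1 z: intersect with XY mask (21 set) -- 168 left
V2 y: intersect with XZ mask (35 set) -- 98 left
V3 x: intersect with YZ mask (23 set) -- 28 left

|visual hull| = 28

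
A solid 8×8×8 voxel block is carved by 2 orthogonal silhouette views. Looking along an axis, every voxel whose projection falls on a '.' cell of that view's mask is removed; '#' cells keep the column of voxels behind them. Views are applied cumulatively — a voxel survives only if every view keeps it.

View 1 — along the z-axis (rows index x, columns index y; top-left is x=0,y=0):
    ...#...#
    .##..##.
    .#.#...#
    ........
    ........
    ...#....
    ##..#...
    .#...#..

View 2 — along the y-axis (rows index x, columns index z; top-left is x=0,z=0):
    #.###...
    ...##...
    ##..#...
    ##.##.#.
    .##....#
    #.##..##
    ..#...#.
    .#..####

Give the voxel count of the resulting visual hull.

|visual hull| = 46

initial block: 8^3 = 512
carve view 1 (along z, XY-mask fill 15/64): 120 voxels remain
carve view 2 (along y, XZ-mask fill 29/64): 46 voxels remain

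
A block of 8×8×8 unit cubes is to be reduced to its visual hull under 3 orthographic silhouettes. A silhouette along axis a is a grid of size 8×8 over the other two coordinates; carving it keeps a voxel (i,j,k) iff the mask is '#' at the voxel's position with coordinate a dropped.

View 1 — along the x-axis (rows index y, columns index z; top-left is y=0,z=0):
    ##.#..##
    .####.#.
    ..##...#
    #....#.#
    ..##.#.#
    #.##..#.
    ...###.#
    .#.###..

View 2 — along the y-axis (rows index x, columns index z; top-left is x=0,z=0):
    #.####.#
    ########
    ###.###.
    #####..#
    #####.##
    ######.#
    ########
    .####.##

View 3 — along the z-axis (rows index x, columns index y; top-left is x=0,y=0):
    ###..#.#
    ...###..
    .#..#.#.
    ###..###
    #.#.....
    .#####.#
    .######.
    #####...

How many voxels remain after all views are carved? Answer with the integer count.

122 voxels

before carving: 512 voxels (8×8×8)
V1 x: intersect with YZ mask (32 set) -- 256 left
V2 y: intersect with XZ mask (54 set) -- 217 left
V3 z: intersect with XY mask (36 set) -- 122 left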